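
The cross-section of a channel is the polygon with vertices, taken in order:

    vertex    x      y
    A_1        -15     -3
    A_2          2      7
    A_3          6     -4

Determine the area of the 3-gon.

Σ = (-99) + (-50) + (-78) = -227
Area = |Σ|/2 = 113.5.

113.5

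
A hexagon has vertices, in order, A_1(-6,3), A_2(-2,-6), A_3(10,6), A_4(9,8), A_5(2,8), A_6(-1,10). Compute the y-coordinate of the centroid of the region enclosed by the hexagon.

Apply the shoelace (surveyor's) formula. First the cross-terms c_i = x_i·y_{i+1} − x_{i+1}·y_i:
  42, 48, 26, 56, 28, 57  ⇒  2A = 257, A = 128.5.
Then Σ (y_i + y_{i+1})·c_i = 2379, so ȳ = 2379 / (6·128.5) = 793/257.

793/257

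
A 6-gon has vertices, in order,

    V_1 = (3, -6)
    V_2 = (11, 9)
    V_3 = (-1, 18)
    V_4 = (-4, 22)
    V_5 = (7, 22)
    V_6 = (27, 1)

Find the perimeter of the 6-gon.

102

|V_1V_2| = √((8)² + (15)²) = √289 = 17
|V_2V_3| = √((-12)² + (9)²) = √225 = 15
|V_3V_4| = √((-3)² + (4)²) = √25 = 5
|V_4V_5| = √((11)² + (0)²) = √121 = 11
|V_5V_6| = √((20)² + (-21)²) = √841 = 29
|V_6V_1| = √((-24)² + (-7)²) = √625 = 25
Perimeter = 17 + 15 + 5 + 11 + 29 + 25 = 102.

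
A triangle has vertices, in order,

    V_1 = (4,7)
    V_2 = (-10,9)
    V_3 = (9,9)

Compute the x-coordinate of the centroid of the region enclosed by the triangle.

Apply the shoelace formula. First the cross-terms c_i = x_i·y_{i+1} − x_{i+1}·y_i:
  106, -171, 27  ⇒  2A = -38, A = -19.
Then Σ (x_i + x_{i+1})·c_i = -114, so x̄ = -114 / (6·(-19)) = 1.

1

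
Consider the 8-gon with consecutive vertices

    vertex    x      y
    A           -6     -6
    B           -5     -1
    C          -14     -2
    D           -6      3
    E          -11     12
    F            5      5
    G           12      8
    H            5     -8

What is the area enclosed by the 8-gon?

Apply the shoelace formula: 2A = Σ (x_i·y_{i+1} − x_{i+1}·y_i), indices taken mod 8.
Cross-terms: -24, -4, -54, -39, -115, -20, -136, -78  ⇒  Σ = -470
Area = |Σ|/2 = 235.

235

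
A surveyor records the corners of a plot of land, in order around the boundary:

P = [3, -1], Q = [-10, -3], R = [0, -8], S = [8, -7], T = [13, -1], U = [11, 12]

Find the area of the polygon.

164

Apply the shoelace (surveyor's) formula: 2A = Σ (x_i·y_{i+1} − x_{i+1}·y_i), indices taken mod 6.
P→Q: (3)(-3) − (-10)(-1) = -19
Q→R: (-10)(-8) − (0)(-3) = 80
R→S: (0)(-7) − (8)(-8) = 64
S→T: (8)(-1) − (13)(-7) = 83
T→U: (13)(12) − (11)(-1) = 167
U→P: (11)(-1) − (3)(12) = -47
Σ = 328
Area = |Σ|/2 = 164.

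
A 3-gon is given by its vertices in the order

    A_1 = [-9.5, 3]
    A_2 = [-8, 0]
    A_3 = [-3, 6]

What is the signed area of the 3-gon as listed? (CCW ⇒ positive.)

12

Σ = (24) + (-48) + (48) = 24
Signed area = Σ/2 = 12 (positive ⇒ counter-clockwise traversal).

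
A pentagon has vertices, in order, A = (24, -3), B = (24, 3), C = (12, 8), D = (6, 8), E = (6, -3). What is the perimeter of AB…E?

54

|AB| = √((0)² + (6)²) = √36 = 6
|BC| = √((-12)² + (5)²) = √169 = 13
|CD| = √((-6)² + (0)²) = √36 = 6
|DE| = √((0)² + (-11)²) = √121 = 11
|EA| = √((18)² + (0)²) = √324 = 18
Perimeter = 6 + 13 + 6 + 11 + 18 = 54.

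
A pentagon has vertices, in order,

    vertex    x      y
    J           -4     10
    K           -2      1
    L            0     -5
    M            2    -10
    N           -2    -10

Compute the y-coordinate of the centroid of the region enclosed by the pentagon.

Apply the shoelace formula. First the cross-terms c_i = x_i·y_{i+1} − x_{i+1}·y_i:
  16, 10, 10, -40, -60  ⇒  2A = -64, A = -32.
Then Σ (y_i + y_{i+1})·c_i = 786, so ȳ = 786 / (6·(-32)) = -4.09375.

-4.09375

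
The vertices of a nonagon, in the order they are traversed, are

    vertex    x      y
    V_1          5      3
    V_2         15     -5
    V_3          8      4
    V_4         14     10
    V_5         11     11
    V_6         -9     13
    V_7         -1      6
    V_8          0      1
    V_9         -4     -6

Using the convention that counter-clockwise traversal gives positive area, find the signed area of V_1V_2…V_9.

160

Apply the surveyor's formula: 2A = Σ (x_i·y_{i+1} − x_{i+1}·y_i), indices taken mod 9.
Σ = (-70) + (100) + (24) + (44) + (242) + (-41) + (-1) + (4) + (18) = 320
Signed area = Σ/2 = 160 (positive ⇒ counter-clockwise traversal).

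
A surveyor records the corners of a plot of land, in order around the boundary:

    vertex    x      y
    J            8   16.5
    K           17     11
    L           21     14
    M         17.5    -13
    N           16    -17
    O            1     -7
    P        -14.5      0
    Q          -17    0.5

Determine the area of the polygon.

640.625

Apply the shoelace formula: 2A = Σ (x_i·y_{i+1} − x_{i+1}·y_i), indices taken mod 8.
Σ = (-192.5) + (7) + (-518) + (-89.5) + (-95) + (-101.5) + (-7.25) + (-284.5) = -1281.25
Area = |Σ|/2 = 640.625.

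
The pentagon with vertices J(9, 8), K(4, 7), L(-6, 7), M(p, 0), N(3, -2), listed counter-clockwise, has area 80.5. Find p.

-2

Write out the shoelace sum; only the two edges meeting at M involve p:
2·Area = [((-6)·0 − p·7) + (p·(-2) − 3·0)] + 143
       = -9·p + 143 = 161
⇒ p = -2.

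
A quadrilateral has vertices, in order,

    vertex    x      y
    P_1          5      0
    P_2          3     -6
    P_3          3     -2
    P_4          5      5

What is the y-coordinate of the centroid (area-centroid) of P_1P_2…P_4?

-17/27

Apply the shoelace (surveyor's) formula. First the cross-terms c_i = x_i·y_{i+1} − x_{i+1}·y_i:
  -30, 12, 25, -25  ⇒  2A = -18, A = -9.
Then Σ (y_i + y_{i+1})·c_i = 34, so ȳ = 34 / (6·(-9)) = -17/27.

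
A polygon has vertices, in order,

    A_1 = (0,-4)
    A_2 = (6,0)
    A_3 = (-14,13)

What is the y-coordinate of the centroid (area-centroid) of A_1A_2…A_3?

3

Apply the shoelace (surveyor's) formula. First the cross-terms c_i = x_i·y_{i+1} − x_{i+1}·y_i:
  24, 78, 56  ⇒  2A = 158, A = 79.
Then Σ (y_i + y_{i+1})·c_i = 1422, so ȳ = 1422 / (6·79) = 3.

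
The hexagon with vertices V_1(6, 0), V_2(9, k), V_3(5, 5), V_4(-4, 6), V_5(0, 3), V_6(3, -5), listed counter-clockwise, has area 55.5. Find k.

The doubled signed area Σ (x_i y_{i+1} − x_{i+1} y_i) is linear in k.
With k=0 it equals 104; the coefficient of k is 1 (from the two edges through V_2).
So 1·k + 104 = 2·55.5 = 111 ⇒ k = 7.

7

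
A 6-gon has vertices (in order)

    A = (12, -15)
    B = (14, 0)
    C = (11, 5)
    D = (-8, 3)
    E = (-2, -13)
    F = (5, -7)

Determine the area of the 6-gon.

275.5

Apply the shoelace (surveyor's) formula: 2A = Σ (x_i·y_{i+1} − x_{i+1}·y_i), indices taken mod 6.
Cross-terms: 210, 70, 73, 110, 79, 9  ⇒  Σ = 551
Area = |Σ|/2 = 275.5.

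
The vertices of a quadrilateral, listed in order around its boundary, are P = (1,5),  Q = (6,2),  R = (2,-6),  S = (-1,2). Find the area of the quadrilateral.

Apply the shoelace formula: 2A = Σ (x_i·y_{i+1} − x_{i+1}·y_i), indices taken mod 4.
Σ = (-28) + (-40) + (-2) + (-7) = -77
Area = |Σ|/2 = 38.5.

38.5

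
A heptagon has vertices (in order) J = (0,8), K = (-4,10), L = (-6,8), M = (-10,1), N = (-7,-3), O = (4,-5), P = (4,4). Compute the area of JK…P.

Σ = (32) + (28) + (74) + (37) + (47) + (36) + (32) = 286
Area = |Σ|/2 = 143.

143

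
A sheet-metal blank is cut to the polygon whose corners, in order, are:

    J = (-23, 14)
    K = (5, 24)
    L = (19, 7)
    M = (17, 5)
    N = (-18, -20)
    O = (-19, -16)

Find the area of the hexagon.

1021.5

Apply the shoelace formula: 2A = Σ (x_i·y_{i+1} − x_{i+1}·y_i), indices taken mod 6.
Cross-terms: -622, -421, -24, -250, -92, -634  ⇒  Σ = -2043
Area = |Σ|/2 = 1021.5.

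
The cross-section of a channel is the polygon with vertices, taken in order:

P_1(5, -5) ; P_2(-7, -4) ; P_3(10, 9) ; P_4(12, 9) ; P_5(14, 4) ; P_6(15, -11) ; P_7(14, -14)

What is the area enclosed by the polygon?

222

Apply the shoelace (surveyor's) formula: 2A = Σ (x_i·y_{i+1} − x_{i+1}·y_i), indices taken mod 7.
Σ = (-55) + (-23) + (-18) + (-78) + (-214) + (-56) + (0) = -444
Area = |Σ|/2 = 222.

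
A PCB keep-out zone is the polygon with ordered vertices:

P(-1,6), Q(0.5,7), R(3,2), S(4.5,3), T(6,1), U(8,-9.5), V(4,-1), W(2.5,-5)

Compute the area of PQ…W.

43

Apply the surveyor's formula: 2A = Σ (x_i·y_{i+1} − x_{i+1}·y_i), indices taken mod 8.
Cross-terms: -10, -20, 0, -13.5, -65, 30, -17.5, 10  ⇒  Σ = -86
Area = |Σ|/2 = 43.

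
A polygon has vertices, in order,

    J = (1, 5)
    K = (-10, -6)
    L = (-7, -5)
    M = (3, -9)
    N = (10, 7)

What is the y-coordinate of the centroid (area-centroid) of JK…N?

-155/142

Apply the shoelace (surveyor's) formula. First the cross-terms c_i = x_i·y_{i+1} − x_{i+1}·y_i:
  44, 8, 78, 111, 43  ⇒  2A = 284, A = 142.
Then Σ (y_i + y_{i+1})·c_i = -930, so ȳ = -930 / (6·142) = -155/142.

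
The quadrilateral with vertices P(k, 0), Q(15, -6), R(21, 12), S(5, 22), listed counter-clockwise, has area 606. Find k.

-18

The doubled signed area Σ (x_i y_{i+1} − x_{i+1} y_i) is linear in k.
With k=0 it equals 708; the coefficient of k is -28 (from the two edges through P).
So -28·k + 708 = 2·606 = 1212 ⇒ k = -18.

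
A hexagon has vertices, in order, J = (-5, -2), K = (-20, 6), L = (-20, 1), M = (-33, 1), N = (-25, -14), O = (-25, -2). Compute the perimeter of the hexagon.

|JK| = √((-15)² + (8)²) = √289 = 17
|KL| = √((0)² + (-5)²) = √25 = 5
|LM| = √((-13)² + (0)²) = √169 = 13
|MN| = √((8)² + (-15)²) = √289 = 17
|NO| = √((0)² + (12)²) = √144 = 12
|OJ| = √((20)² + (0)²) = √400 = 20
Perimeter = 17 + 5 + 13 + 17 + 12 + 20 = 84.

84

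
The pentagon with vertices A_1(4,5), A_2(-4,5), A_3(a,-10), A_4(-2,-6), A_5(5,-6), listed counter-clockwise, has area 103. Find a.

Write out the shoelace sum; only the two edges meeting at A_3 involve a:
2·Area = [((-4)·(-10) − a·5) + (a·(-6) − (-2)·(-10))] + 131
       = -11·a + 151 = 206
⇒ a = -5.

-5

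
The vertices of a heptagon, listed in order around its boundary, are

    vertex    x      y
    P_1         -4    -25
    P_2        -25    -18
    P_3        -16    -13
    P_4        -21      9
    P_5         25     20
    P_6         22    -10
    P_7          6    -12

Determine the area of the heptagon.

1335

Apply the shoelace (surveyor's) formula: 2A = Σ (x_i·y_{i+1} − x_{i+1}·y_i), indices taken mod 7.
Cross-terms: -553, 37, -417, -645, -690, -204, -198  ⇒  Σ = -2670
Area = |Σ|/2 = 1335.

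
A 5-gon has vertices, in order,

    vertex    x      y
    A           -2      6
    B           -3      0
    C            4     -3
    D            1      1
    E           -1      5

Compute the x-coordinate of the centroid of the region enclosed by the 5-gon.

Apply the shoelace formula. First the cross-terms c_i = x_i·y_{i+1} − x_{i+1}·y_i:
  18, 9, 7, 6, 4  ⇒  2A = 44, A = 22.
Then Σ (x_i + x_{i+1})·c_i = -58, so x̄ = -58 / (6·22) = -29/66.

-29/66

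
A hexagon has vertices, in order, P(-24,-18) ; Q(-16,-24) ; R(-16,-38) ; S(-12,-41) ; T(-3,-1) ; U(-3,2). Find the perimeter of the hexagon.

|PQ| = √((8)² + (-6)²) = √100 = 10
|QR| = √((0)² + (-14)²) = √196 = 14
|RS| = √((4)² + (-3)²) = √25 = 5
|ST| = √((9)² + (40)²) = √1681 = 41
|TU| = √((0)² + (3)²) = √9 = 3
|UP| = √((-21)² + (-20)²) = √841 = 29
Perimeter = 10 + 14 + 5 + 41 + 3 + 29 = 102.

102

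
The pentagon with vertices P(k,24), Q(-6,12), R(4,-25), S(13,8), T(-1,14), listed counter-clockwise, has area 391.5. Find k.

Write out the shoelace sum; only the two edges meeting at P involve k:
2·Area = [((-1)·24 − k·14) + (k·12 − (-6)·24)] + 649
       = -2·k + 769 = 783
⇒ k = -7.

-7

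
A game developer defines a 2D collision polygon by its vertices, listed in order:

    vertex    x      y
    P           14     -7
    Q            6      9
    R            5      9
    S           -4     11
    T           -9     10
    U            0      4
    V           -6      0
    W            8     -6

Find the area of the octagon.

Cross-terms: 168, 9, 91, 59, -36, 24, 36, 28  ⇒  Σ = 379
Area = |Σ|/2 = 189.5.

189.5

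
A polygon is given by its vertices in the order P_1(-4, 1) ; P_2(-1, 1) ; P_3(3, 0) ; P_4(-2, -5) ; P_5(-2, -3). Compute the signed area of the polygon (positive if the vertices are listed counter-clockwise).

-19.5

Apply the shoelace (surveyor's) formula: 2A = Σ (x_i·y_{i+1} − x_{i+1}·y_i), indices taken mod 5.
P_1→P_2: (-4)(1) − (-1)(1) = -3
P_2→P_3: (-1)(0) − (3)(1) = -3
P_3→P_4: (3)(-5) − (-2)(0) = -15
P_4→P_5: (-2)(-3) − (-2)(-5) = -4
P_5→P_1: (-2)(1) − (-4)(-3) = -14
Σ = -39
Signed area = Σ/2 = -19.5 (negative ⇒ clockwise traversal).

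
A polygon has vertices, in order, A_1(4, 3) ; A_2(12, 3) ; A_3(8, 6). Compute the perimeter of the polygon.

18

|A_1A_2| = √((8)² + (0)²) = √64 = 8
|A_2A_3| = √((-4)² + (3)²) = √25 = 5
|A_3A_1| = √((-4)² + (-3)²) = √25 = 5
Perimeter = 8 + 5 + 5 = 18.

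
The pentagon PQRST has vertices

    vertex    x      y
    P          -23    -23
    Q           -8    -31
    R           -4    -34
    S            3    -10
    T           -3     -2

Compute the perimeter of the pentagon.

86

|PQ| = √((15)² + (-8)²) = √289 = 17
|QR| = √((4)² + (-3)²) = √25 = 5
|RS| = √((7)² + (24)²) = √625 = 25
|ST| = √((-6)² + (8)²) = √100 = 10
|TP| = √((-20)² + (-21)²) = √841 = 29
Perimeter = 17 + 5 + 25 + 10 + 29 = 86.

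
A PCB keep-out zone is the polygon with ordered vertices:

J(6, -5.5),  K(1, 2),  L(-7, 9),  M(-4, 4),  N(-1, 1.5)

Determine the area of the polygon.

Apply the surveyor's formula: 2A = Σ (x_i·y_{i+1} − x_{i+1}·y_i), indices taken mod 5.
Cross-terms: 17.5, 23, 8, -2, -3.5  ⇒  Σ = 43
Area = |Σ|/2 = 21.5.

21.5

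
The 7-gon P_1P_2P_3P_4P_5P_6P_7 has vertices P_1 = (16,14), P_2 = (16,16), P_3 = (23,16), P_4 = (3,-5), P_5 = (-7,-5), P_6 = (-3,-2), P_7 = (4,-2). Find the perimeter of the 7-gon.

|P_1P_2| = √((0)² + (2)²) = √4 = 2
|P_2P_3| = √((7)² + (0)²) = √49 = 7
|P_3P_4| = √((-20)² + (-21)²) = √841 = 29
|P_4P_5| = √((-10)² + (0)²) = √100 = 10
|P_5P_6| = √((4)² + (3)²) = √25 = 5
|P_6P_7| = √((7)² + (0)²) = √49 = 7
|P_7P_1| = √((12)² + (16)²) = √400 = 20
Perimeter = 2 + 7 + 29 + 10 + 5 + 7 + 20 = 80.

80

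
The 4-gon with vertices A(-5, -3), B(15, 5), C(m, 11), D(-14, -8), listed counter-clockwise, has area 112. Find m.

The doubled signed area Σ (x_i y_{i+1} − x_{i+1} y_i) is linear in m.
With m=0 it equals 341; the coefficient of m is -13 (from the two edges through C).
So -13·m + 341 = 2·112 = 224 ⇒ m = 9.

9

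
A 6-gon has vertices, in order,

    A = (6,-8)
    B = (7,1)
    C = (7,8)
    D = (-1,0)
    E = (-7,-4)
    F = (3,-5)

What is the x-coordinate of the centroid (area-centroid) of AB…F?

229/88

Apply the shoelace (surveyor's) formula. First the cross-terms c_i = x_i·y_{i+1} − x_{i+1}·y_i:
  62, 49, 8, 4, 47, 6  ⇒  2A = 176, A = 88.
Then Σ (x_i + x_{i+1})·c_i = 1374, so x̄ = 1374 / (6·88) = 229/88.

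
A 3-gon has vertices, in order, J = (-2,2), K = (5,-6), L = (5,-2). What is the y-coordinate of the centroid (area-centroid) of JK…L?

Apply the shoelace formula. First the cross-terms c_i = x_i·y_{i+1} − x_{i+1}·y_i:
  2, 20, 6  ⇒  2A = 28, A = 14.
Then Σ (y_i + y_{i+1})·c_i = -168, so ȳ = -168 / (6·14) = -2.

-2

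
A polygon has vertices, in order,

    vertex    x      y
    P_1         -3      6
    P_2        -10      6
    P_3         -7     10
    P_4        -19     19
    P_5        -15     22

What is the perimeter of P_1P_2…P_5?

52

|P_1P_2| = √((-7)² + (0)²) = √49 = 7
|P_2P_3| = √((3)² + (4)²) = √25 = 5
|P_3P_4| = √((-12)² + (9)²) = √225 = 15
|P_4P_5| = √((4)² + (3)²) = √25 = 5
|P_5P_1| = √((12)² + (-16)²) = √400 = 20
Perimeter = 7 + 5 + 15 + 5 + 20 = 52.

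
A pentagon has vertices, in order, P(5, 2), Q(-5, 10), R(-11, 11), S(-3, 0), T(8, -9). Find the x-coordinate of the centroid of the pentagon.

-69/118

Apply Gauss's area formula. First the cross-terms c_i = x_i·y_{i+1} − x_{i+1}·y_i:
  60, 55, 33, 27, 61  ⇒  2A = 236, A = 118.
Then Σ (x_i + x_{i+1})·c_i = -414, so x̄ = -414 / (6·118) = -69/118.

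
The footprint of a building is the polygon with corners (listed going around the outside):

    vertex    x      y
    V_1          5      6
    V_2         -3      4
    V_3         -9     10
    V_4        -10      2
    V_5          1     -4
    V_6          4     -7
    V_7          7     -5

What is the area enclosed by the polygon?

134.5

Apply Gauss's area formula: 2A = Σ (x_i·y_{i+1} − x_{i+1}·y_i), indices taken mod 7.
Σ = (38) + (6) + (82) + (38) + (9) + (29) + (67) = 269
Area = |Σ|/2 = 134.5.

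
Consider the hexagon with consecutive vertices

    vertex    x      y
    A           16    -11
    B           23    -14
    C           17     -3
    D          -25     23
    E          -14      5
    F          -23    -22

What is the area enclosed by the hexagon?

Cross-terms: 29, 169, 316, 197, 423, 605  ⇒  Σ = 1739
Area = |Σ|/2 = 869.5.

869.5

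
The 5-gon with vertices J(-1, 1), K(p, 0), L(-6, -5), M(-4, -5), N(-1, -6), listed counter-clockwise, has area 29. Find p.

-6

Write out the shoelace sum; only the two edges meeting at K involve p:
2·Area = [((-1)·0 − p·1) + (p·(-5) − (-6)·0)] + 22
       = -6·p + 22 = 58
⇒ p = -6.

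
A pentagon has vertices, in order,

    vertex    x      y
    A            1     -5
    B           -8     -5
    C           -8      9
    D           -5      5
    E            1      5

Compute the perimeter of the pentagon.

|AB| = √((-9)² + (0)²) = √81 = 9
|BC| = √((0)² + (14)²) = √196 = 14
|CD| = √((3)² + (-4)²) = √25 = 5
|DE| = √((6)² + (0)²) = √36 = 6
|EA| = √((0)² + (-10)²) = √100 = 10
Perimeter = 9 + 14 + 5 + 6 + 10 = 44.

44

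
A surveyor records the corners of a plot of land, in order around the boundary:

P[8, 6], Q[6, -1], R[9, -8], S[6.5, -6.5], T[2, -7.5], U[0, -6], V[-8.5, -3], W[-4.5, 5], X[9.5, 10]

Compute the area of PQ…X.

P→Q: (8)(-1) − (6)(6) = -44
Q→R: (6)(-8) − (9)(-1) = -39
R→S: (9)(-6.5) − (6.5)(-8) = -6.5
S→T: (6.5)(-7.5) − (2)(-6.5) = -35.75
T→U: (2)(-6) − (0)(-7.5) = -12
U→V: (0)(-3) − (-8.5)(-6) = -51
V→W: (-8.5)(5) − (-4.5)(-3) = -56
W→X: (-4.5)(10) − (9.5)(5) = -92.5
X→P: (9.5)(6) − (8)(10) = -23
Σ = -359.75
Area = |Σ|/2 = 179.875.

179.875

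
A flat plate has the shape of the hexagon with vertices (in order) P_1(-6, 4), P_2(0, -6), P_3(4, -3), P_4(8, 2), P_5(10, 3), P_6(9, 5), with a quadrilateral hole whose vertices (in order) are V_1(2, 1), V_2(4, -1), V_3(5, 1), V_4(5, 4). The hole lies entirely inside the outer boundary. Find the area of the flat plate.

Outer boundary:
Cross-terms: 36, 24, 32, 4, 23, 66  ⇒  Σ = 185
Area = |Σ|/2 = 92.5.
Hole:
V_1→V_2: (2)(-1) − (4)(1) = -6
V_2→V_3: (4)(1) − (5)(-1) = 9
V_3→V_4: (5)(4) − (5)(1) = 15
V_4→V_1: (5)(1) − (2)(4) = -3
Σ = 15
Area = |Σ|/2 = 7.5.
Net area = 92.5 − 7.5 = 85.

85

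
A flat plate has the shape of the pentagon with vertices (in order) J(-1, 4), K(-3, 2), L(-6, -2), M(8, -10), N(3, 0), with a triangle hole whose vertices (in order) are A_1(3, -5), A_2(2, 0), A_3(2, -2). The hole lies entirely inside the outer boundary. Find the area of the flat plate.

Outer boundary:
Apply the shoelace formula: 2A = Σ (x_i·y_{i+1} − x_{i+1}·y_i), indices taken mod 5.
J→K: (-1)(2) − (-3)(4) = 10
K→L: (-3)(-2) − (-6)(2) = 18
L→M: (-6)(-10) − (8)(-2) = 76
M→N: (8)(0) − (3)(-10) = 30
N→J: (3)(4) − (-1)(0) = 12
Σ = 146
Area = |Σ|/2 = 73.
Hole:
Apply the shoelace formula: 2A = Σ (x_i·y_{i+1} − x_{i+1}·y_i), indices taken mod 3.
Σ = (10) + (-4) + (-4) = 2
Area = |Σ|/2 = 1.
Net area = 73 − 1 = 72.

72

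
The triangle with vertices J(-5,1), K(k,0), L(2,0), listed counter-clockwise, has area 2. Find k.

-2

Write out the shoelace sum; only the two edges meeting at K involve k:
2·Area = [((-5)·0 − k·1) + (k·0 − 2·0)] + 2
       = -1·k + 2 = 4
⇒ k = -2.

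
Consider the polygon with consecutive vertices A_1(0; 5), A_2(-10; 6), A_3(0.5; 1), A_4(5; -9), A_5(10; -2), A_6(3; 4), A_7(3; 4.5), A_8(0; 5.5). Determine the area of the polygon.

Cross-terms: 50, -13, -9.5, 80, 46, 1.5, 16.5, 0  ⇒  Σ = 171.5
Area = |Σ|/2 = 85.75.

85.75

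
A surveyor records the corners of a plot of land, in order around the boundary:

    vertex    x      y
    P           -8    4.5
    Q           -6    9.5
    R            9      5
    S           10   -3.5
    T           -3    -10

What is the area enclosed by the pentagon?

225

Σ = (-49) + (-115.5) + (-81.5) + (-110.5) + (-93.5) = -450
Area = |Σ|/2 = 225.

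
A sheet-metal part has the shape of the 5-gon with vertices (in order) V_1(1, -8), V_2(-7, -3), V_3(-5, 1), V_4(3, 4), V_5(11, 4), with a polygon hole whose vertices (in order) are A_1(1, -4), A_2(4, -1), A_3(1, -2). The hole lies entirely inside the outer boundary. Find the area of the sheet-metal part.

111

Outer boundary:
V_1→V_2: (1)(-3) − (-7)(-8) = -59
V_2→V_3: (-7)(1) − (-5)(-3) = -22
V_3→V_4: (-5)(4) − (3)(1) = -23
V_4→V_5: (3)(4) − (11)(4) = -32
V_5→V_1: (11)(-8) − (1)(4) = -92
Σ = -228
Area = |Σ|/2 = 114.
Hole:
Apply the shoelace formula: 2A = Σ (x_i·y_{i+1} − x_{i+1}·y_i), indices taken mod 3.
Cross-terms: 15, -7, -2  ⇒  Σ = 6
Area = |Σ|/2 = 3.
Net area = 114 − 3 = 111.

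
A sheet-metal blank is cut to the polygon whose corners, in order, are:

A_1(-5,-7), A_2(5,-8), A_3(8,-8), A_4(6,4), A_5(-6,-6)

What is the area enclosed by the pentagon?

Σ = (75) + (24) + (80) + (-12) + (12) = 179
Area = |Σ|/2 = 89.5.

89.5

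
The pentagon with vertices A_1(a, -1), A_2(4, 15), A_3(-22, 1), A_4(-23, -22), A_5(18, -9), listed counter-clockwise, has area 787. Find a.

6

Write out the shoelace sum; only the two edges meeting at A_1 involve a:
2·Area = [(18·(-1) − a·(-9)) + (a·15 − 4·(-1))] + 1444
       = 24·a + 1430 = 1574
⇒ a = 6.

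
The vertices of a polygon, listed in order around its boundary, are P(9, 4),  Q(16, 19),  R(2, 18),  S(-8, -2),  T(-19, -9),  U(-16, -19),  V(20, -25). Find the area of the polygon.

Apply Gauss's area formula: 2A = Σ (x_i·y_{i+1} − x_{i+1}·y_i), indices taken mod 7.
Σ = (107) + (250) + (140) + (34) + (217) + (780) + (305) = 1833
Area = |Σ|/2 = 916.5.

916.5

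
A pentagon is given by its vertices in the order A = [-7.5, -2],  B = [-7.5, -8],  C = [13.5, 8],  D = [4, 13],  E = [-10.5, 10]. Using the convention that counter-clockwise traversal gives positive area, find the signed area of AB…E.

Apply the shoelace (surveyor's) formula: 2A = Σ (x_i·y_{i+1} − x_{i+1}·y_i), indices taken mod 5.
Σ = (45) + (48) + (143.5) + (176.5) + (96) = 509
Signed area = Σ/2 = 254.5 (positive ⇒ counter-clockwise traversal).

254.5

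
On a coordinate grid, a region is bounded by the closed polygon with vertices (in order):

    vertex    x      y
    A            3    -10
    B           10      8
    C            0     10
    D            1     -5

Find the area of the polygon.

109.5

A→B: (3)(8) − (10)(-10) = 124
B→C: (10)(10) − (0)(8) = 100
C→D: (0)(-5) − (1)(10) = -10
D→A: (1)(-10) − (3)(-5) = 5
Σ = 219
Area = |Σ|/2 = 109.5.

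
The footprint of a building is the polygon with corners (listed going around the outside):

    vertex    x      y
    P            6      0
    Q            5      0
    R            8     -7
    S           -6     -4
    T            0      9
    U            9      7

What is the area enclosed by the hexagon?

Apply the shoelace formula: 2A = Σ (x_i·y_{i+1} − x_{i+1}·y_i), indices taken mod 6.
Cross-terms: 0, -35, -74, -54, -81, -42  ⇒  Σ = -286
Area = |Σ|/2 = 143.

143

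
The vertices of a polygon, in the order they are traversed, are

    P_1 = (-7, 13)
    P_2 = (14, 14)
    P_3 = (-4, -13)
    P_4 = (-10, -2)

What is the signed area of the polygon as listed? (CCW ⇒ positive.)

-336

P_1→P_2: (-7)(14) − (14)(13) = -280
P_2→P_3: (14)(-13) − (-4)(14) = -126
P_3→P_4: (-4)(-2) − (-10)(-13) = -122
P_4→P_1: (-10)(13) − (-7)(-2) = -144
Σ = -672
Signed area = Σ/2 = -336 (negative ⇒ clockwise traversal).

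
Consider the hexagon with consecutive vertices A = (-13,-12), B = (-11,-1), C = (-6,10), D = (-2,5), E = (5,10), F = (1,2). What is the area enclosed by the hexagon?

Apply the surveyor's formula: 2A = Σ (x_i·y_{i+1} − x_{i+1}·y_i), indices taken mod 6.
Σ = (-119) + (-116) + (-10) + (-45) + (0) + (14) = -276
Area = |Σ|/2 = 138.

138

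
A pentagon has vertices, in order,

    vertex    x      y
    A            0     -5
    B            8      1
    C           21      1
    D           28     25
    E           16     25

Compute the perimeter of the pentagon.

|AB| = √((8)² + (6)²) = √100 = 10
|BC| = √((13)² + (0)²) = √169 = 13
|CD| = √((7)² + (24)²) = √625 = 25
|DE| = √((-12)² + (0)²) = √144 = 12
|EA| = √((-16)² + (-30)²) = √1156 = 34
Perimeter = 10 + 13 + 25 + 12 + 34 = 94.

94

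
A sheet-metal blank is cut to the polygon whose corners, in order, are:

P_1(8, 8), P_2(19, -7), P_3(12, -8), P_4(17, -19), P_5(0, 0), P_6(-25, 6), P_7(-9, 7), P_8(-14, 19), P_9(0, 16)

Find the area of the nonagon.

Σ = (-208) + (-68) + (-92) + (0) + (0) + (-121) + (-73) + (-224) + (-128) = -914
Area = |Σ|/2 = 457.

457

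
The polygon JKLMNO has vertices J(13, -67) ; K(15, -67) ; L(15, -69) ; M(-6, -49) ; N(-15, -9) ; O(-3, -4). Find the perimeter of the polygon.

152

|JK| = √((2)² + (0)²) = √4 = 2
|KL| = √((0)² + (-2)²) = √4 = 2
|LM| = √((-21)² + (20)²) = √841 = 29
|MN| = √((-9)² + (40)²) = √1681 = 41
|NO| = √((12)² + (5)²) = √169 = 13
|OJ| = √((16)² + (-63)²) = √4225 = 65
Perimeter = 2 + 2 + 29 + 41 + 13 + 65 = 152.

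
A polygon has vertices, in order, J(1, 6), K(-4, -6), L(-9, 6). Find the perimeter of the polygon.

36

|JK| = √((-5)² + (-12)²) = √169 = 13
|KL| = √((-5)² + (12)²) = √169 = 13
|LJ| = √((10)² + (0)²) = √100 = 10
Perimeter = 13 + 13 + 10 = 36.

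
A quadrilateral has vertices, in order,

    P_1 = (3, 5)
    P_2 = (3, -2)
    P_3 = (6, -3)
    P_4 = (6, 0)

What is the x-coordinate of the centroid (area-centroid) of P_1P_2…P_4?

Apply Gauss's area formula. First the cross-terms c_i = x_i·y_{i+1} − x_{i+1}·y_i:
  -21, 3, 18, 30  ⇒  2A = 30, A = 15.
Then Σ (x_i + x_{i+1})·c_i = 387, so x̄ = 387 / (6·15) = 4.3.

4.3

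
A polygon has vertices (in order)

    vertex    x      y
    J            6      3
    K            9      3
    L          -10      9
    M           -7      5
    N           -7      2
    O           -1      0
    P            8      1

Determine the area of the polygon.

Σ = (-9) + (111) + (13) + (21) + (2) + (-1) + (18) = 155
Area = |Σ|/2 = 77.5.

77.5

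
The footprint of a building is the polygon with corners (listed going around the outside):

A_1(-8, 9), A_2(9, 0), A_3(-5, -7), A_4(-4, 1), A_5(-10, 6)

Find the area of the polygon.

Apply Gauss's area formula: 2A = Σ (x_i·y_{i+1} − x_{i+1}·y_i), indices taken mod 5.
A_1→A_2: (-8)(0) − (9)(9) = -81
A_2→A_3: (9)(-7) − (-5)(0) = -63
A_3→A_4: (-5)(1) − (-4)(-7) = -33
A_4→A_5: (-4)(6) − (-10)(1) = -14
A_5→A_1: (-10)(9) − (-8)(6) = -42
Σ = -233
Area = |Σ|/2 = 116.5.

116.5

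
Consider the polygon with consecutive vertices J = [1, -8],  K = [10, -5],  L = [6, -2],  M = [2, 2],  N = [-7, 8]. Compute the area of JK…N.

89.5

J→K: (1)(-5) − (10)(-8) = 75
K→L: (10)(-2) − (6)(-5) = 10
L→M: (6)(2) − (2)(-2) = 16
M→N: (2)(8) − (-7)(2) = 30
N→J: (-7)(-8) − (1)(8) = 48
Σ = 179
Area = |Σ|/2 = 89.5.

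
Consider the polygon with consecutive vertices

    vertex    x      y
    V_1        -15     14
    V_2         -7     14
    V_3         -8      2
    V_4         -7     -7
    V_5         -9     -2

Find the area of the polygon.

Apply the surveyor's formula: 2A = Σ (x_i·y_{i+1} − x_{i+1}·y_i), indices taken mod 5.
Σ = (-112) + (98) + (70) + (-49) + (-156) = -149
Area = |Σ|/2 = 74.5.

74.5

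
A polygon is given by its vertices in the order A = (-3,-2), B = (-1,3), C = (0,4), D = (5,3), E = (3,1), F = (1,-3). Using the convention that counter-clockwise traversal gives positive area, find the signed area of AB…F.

-30

Σ = (-11) + (-4) + (-20) + (-4) + (-10) + (-11) = -60
Signed area = Σ/2 = -30 (negative ⇒ clockwise traversal).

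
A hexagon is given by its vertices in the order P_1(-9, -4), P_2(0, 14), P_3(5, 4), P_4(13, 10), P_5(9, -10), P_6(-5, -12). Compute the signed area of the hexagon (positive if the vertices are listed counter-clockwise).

Apply the shoelace (surveyor's) formula: 2A = Σ (x_i·y_{i+1} − x_{i+1}·y_i), indices taken mod 6.
P_1→P_2: (-9)(14) − (0)(-4) = -126
P_2→P_3: (0)(4) − (5)(14) = -70
P_3→P_4: (5)(10) − (13)(4) = -2
P_4→P_5: (13)(-10) − (9)(10) = -220
P_5→P_6: (9)(-12) − (-5)(-10) = -158
P_6→P_1: (-5)(-4) − (-9)(-12) = -88
Σ = -664
Signed area = Σ/2 = -332 (negative ⇒ clockwise traversal).

-332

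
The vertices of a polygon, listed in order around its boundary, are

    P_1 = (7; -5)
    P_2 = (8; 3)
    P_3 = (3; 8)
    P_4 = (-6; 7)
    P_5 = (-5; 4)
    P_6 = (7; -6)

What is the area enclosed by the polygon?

102.5

Σ = (61) + (55) + (69) + (11) + (2) + (7) = 205
Area = |Σ|/2 = 102.5.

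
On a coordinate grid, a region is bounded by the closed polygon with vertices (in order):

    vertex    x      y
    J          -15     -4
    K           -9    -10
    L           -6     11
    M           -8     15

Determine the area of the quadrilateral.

105

J→K: (-15)(-10) − (-9)(-4) = 114
K→L: (-9)(11) − (-6)(-10) = -159
L→M: (-6)(15) − (-8)(11) = -2
M→J: (-8)(-4) − (-15)(15) = 257
Σ = 210
Area = |Σ|/2 = 105.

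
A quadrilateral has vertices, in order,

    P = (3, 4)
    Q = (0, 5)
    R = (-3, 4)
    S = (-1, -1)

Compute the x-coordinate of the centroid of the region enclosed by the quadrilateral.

-5/18

Apply Gauss's area formula. First the cross-terms c_i = x_i·y_{i+1} − x_{i+1}·y_i:
  15, 15, 7, -1  ⇒  2A = 36, A = 18.
Then Σ (x_i + x_{i+1})·c_i = -30, so x̄ = -30 / (6·18) = -5/18.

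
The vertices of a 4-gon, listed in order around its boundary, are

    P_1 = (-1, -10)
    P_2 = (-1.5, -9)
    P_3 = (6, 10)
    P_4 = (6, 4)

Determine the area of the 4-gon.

29.5

Σ = (-6) + (39) + (-36) + (-56) = -59
Area = |Σ|/2 = 29.5.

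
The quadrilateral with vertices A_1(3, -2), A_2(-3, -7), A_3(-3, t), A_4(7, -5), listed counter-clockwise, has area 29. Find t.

The doubled signed area Σ (x_i y_{i+1} − x_{i+1} y_i) is linear in t.
With t=0 it equals -32; the coefficient of t is -10 (from the two edges through A_3).
So -10·t + -32 = 2·29 = 58 ⇒ t = -9.

-9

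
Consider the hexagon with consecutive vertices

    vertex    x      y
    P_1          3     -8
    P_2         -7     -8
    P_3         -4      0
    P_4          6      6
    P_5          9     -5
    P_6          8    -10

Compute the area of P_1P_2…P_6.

152

Apply the shoelace (surveyor's) formula: 2A = Σ (x_i·y_{i+1} − x_{i+1}·y_i), indices taken mod 6.
Σ = (-80) + (-32) + (-24) + (-84) + (-50) + (-34) = -304
Area = |Σ|/2 = 152.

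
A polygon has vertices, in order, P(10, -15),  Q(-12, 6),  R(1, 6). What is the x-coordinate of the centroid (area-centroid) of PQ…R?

Apply Gauss's area formula. First the cross-terms c_i = x_i·y_{i+1} − x_{i+1}·y_i:
  -120, -78, -75  ⇒  2A = -273, A = -136.5.
Then Σ (x_i + x_{i+1})·c_i = 273, so x̄ = 273 / (6·(-136.5)) = -1/3.

-1/3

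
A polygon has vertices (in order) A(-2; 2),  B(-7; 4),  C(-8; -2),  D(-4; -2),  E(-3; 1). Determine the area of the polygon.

23

Apply the shoelace (surveyor's) formula: 2A = Σ (x_i·y_{i+1} − x_{i+1}·y_i), indices taken mod 5.
Σ = (6) + (46) + (8) + (-10) + (-4) = 46
Area = |Σ|/2 = 23.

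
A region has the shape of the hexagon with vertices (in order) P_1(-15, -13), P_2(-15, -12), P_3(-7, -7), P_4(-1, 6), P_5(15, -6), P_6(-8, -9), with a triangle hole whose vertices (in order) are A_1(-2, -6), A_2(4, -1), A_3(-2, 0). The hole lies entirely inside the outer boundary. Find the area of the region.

Outer boundary:
Apply the shoelace formula: 2A = Σ (x_i·y_{i+1} − x_{i+1}·y_i), indices taken mod 6.
P_1→P_2: (-15)(-12) − (-15)(-13) = -15
P_2→P_3: (-15)(-7) − (-7)(-12) = 21
P_3→P_4: (-7)(6) − (-1)(-7) = -49
P_4→P_5: (-1)(-6) − (15)(6) = -84
P_5→P_6: (15)(-9) − (-8)(-6) = -183
P_6→P_1: (-8)(-13) − (-15)(-9) = -31
Σ = -341
Area = |Σ|/2 = 170.5.
Hole:
Apply Gauss's area formula: 2A = Σ (x_i·y_{i+1} − x_{i+1}·y_i), indices taken mod 3.
A_1→A_2: (-2)(-1) − (4)(-6) = 26
A_2→A_3: (4)(0) − (-2)(-1) = -2
A_3→A_1: (-2)(-6) − (-2)(0) = 12
Σ = 36
Area = |Σ|/2 = 18.
Net area = 170.5 − 18 = 152.5.

152.5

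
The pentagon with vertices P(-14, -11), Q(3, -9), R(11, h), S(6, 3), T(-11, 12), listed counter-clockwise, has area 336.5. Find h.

Write out the shoelace sum; only the two edges meeting at R involve h:
2·Area = [(3·h − 11·(-9)) + (11·3 − 6·h)] + 553
       = -3·h + 685 = 673
⇒ h = 4.

4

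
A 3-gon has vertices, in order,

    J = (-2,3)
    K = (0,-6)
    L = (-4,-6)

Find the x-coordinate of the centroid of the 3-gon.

Apply the surveyor's formula. First the cross-terms c_i = x_i·y_{i+1} − x_{i+1}·y_i:
  12, -24, -24  ⇒  2A = -36, A = -18.
Then Σ (x_i + x_{i+1})·c_i = 216, so x̄ = 216 / (6·(-18)) = -2.

-2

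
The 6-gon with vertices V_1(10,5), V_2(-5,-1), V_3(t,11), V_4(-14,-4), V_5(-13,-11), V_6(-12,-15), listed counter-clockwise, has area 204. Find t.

Write out the shoelace sum; only the two edges meeting at V_3 involve t:
2·Area = [((-5)·11 − t·(-1)) + (t·(-4) − (-14)·11)] + 270
       = -3·t + 369 = 408
⇒ t = -13.

-13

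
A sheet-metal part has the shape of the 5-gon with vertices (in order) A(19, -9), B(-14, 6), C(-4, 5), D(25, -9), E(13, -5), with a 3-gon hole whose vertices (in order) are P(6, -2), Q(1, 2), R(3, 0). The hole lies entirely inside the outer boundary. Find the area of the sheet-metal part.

Outer boundary:
Apply the shoelace formula: 2A = Σ (x_i·y_{i+1} − x_{i+1}·y_i), indices taken mod 5.
Σ = (-12) + (-46) + (-89) + (-8) + (-22) = -177
Area = |Σ|/2 = 88.5.
Hole:
Σ = (14) + (-6) + (-6) = 2
Area = |Σ|/2 = 1.
Net area = 88.5 − 1 = 87.5.

87.5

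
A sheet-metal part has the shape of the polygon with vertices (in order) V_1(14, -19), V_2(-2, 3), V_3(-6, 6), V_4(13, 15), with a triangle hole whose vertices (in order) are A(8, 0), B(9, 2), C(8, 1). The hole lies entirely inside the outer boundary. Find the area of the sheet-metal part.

Outer boundary:
Σ = (4) + (6) + (-168) + (-457) = -615
Area = |Σ|/2 = 307.5.
Hole:
Apply Gauss's area formula: 2A = Σ (x_i·y_{i+1} − x_{i+1}·y_i), indices taken mod 3.
Σ = (16) + (-7) + (-8) = 1
Area = |Σ|/2 = 0.5.
Net area = 307.5 − 0.5 = 307.

307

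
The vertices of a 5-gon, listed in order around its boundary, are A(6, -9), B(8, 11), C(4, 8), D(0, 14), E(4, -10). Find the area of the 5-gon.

91

Apply the surveyor's formula: 2A = Σ (x_i·y_{i+1} − x_{i+1}·y_i), indices taken mod 5.
Σ = (138) + (20) + (56) + (-56) + (24) = 182
Area = |Σ|/2 = 91.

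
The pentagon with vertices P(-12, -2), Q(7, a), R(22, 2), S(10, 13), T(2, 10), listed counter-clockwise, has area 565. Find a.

The doubled signed area Σ (x_i y_{i+1} − x_{i+1} y_i) is linear in a.
With a=0 it equals 484; the coefficient of a is -34 (from the two edges through Q).
So -34·a + 484 = 2·565 = 1130 ⇒ a = -19.

-19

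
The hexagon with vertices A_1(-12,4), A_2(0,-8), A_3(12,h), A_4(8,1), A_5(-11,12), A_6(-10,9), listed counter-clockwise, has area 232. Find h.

The doubled signed area Σ (x_i y_{i+1} − x_{i+1} y_i) is linear in h.
With h=0 it equals 400; the coefficient of h is -8 (from the two edges through A_3).
So -8·h + 400 = 2·232 = 464 ⇒ h = -8.

-8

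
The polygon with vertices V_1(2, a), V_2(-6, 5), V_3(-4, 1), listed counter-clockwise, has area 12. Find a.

Write out the shoelace sum; only the two edges meeting at V_1 involve a:
2·Area = [((-4)·a − 2·1) + (2·5 − (-6)·a)] + 14
       = 2·a + 22 = 24
⇒ a = 1.

1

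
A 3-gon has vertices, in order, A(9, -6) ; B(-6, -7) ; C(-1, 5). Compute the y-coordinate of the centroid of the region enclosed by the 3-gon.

Apply Gauss's area formula. First the cross-terms c_i = x_i·y_{i+1} − x_{i+1}·y_i:
  -99, -37, -39  ⇒  2A = -175, A = -87.5.
Then Σ (y_i + y_{i+1})·c_i = 1400, so ȳ = 1400 / (6·(-87.5)) = -8/3.

-8/3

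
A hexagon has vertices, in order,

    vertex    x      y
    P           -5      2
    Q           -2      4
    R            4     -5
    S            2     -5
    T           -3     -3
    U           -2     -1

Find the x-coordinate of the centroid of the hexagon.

Apply the shoelace (surveyor's) formula. First the cross-terms c_i = x_i·y_{i+1} − x_{i+1}·y_i:
  -16, -6, -10, -21, -3, -9  ⇒  2A = -65, A = -32.5.
Then Σ (x_i + x_{i+1})·c_i = 139, so x̄ = 139 / (6·(-32.5)) = -139/195.

-139/195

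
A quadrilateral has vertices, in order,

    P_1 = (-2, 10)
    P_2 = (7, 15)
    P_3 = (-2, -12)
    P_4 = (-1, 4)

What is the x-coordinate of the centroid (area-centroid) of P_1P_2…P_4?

4/3

Apply Gauss's area formula. First the cross-terms c_i = x_i·y_{i+1} − x_{i+1}·y_i:
  -100, -54, -20, -2  ⇒  2A = -176, A = -88.
Then Σ (x_i + x_{i+1})·c_i = -704, so x̄ = -704 / (6·(-88)) = 4/3.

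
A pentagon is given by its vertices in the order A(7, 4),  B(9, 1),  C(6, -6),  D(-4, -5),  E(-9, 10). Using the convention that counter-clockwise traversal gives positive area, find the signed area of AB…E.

Apply the surveyor's formula: 2A = Σ (x_i·y_{i+1} − x_{i+1}·y_i), indices taken mod 5.
Σ = (-29) + (-60) + (-54) + (-85) + (-106) = -334
Signed area = Σ/2 = -167 (negative ⇒ clockwise traversal).

-167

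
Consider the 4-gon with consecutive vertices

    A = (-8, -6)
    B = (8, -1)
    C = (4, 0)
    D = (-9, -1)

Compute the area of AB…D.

Apply the shoelace (surveyor's) formula: 2A = Σ (x_i·y_{i+1} − x_{i+1}·y_i), indices taken mod 4.
Σ = (56) + (4) + (-4) + (46) = 102
Area = |Σ|/2 = 51.

51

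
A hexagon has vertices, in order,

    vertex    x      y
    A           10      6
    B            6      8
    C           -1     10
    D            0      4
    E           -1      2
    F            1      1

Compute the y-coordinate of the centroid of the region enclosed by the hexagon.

253/45

Apply the shoelace formula. First the cross-terms c_i = x_i·y_{i+1} − x_{i+1}·y_i:
  44, 68, -4, 4, -3, -4  ⇒  2A = 105, A = 52.5.
Then Σ (y_i + y_{i+1})·c_i = 1771, so ȳ = 1771 / (6·52.5) = 253/45.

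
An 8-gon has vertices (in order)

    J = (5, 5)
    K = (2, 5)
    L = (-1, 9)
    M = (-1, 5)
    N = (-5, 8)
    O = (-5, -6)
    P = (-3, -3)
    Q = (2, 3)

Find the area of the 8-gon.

Apply the surveyor's formula: 2A = Σ (x_i·y_{i+1} − x_{i+1}·y_i), indices taken mod 8.
Cross-terms: 15, 23, 4, 17, 70, -3, -3, -5  ⇒  Σ = 118
Area = |Σ|/2 = 59.

59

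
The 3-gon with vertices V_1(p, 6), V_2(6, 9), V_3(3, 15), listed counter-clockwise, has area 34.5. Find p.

-4

Write out the shoelace sum; only the two edges meeting at V_1 involve p:
2·Area = [(3·6 − p·15) + (p·9 − 6·6)] + 63
       = -6·p + 45 = 69
⇒ p = -4.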